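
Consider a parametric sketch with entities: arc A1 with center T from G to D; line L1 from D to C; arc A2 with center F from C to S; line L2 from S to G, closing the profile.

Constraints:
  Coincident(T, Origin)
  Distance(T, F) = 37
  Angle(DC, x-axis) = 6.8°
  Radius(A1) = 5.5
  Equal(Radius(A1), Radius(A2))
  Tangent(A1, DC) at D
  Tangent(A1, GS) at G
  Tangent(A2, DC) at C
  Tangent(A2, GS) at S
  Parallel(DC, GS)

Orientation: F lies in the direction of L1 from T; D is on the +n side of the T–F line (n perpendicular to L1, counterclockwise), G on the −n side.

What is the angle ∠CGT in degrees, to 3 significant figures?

73.4°

The slot axis is L1's direction at 6.8°, so u = (cos 6.8°, sin 6.8°) = (0.993, 0.118) and n = (−sin 6.8°, cos 6.8°) = (-0.118, 0.993). T is at the origin and F lies 37.0 along u from T, so F = 37.0·u = (36.7, 4.38). Tangency of A1 to both parallel lines with radius 5.5 puts D and G at T ± 5.5·n: D = (-0.651, 5.46), G = (0.651, -5.46). Equal radii place C and S the same way about F: C = F + 5.5·n = (36.1, 9.84), S = F − 5.5·n = (37.4, -1.08). Then cos ∠CGT = GC·GT / (|GC||GT|), giving 73.4°.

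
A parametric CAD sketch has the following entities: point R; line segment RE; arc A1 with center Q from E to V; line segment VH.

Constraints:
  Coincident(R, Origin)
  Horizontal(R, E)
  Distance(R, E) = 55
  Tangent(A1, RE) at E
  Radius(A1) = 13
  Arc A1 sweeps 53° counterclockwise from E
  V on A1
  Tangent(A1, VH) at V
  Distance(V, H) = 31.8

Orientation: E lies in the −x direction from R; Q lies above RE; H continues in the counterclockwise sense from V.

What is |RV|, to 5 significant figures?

44.917

R is at the origin; RE is horizontal with |RE| = 55.0 and E on the −x side, so E = (-55.000, 0.0000). A1 meets RE tangentially, so QE is at right angles to RE, so Q = E + (0, 13) = (-55.000, 13.000). On A1, E sits at bearing -90° from Q; a 53° counterclockwise sweep puts V at bearing -37°, so V = Q + 13.0·(cos -37°, sin -37°) = (-44.618, 5.1764). Then |RV| = |V − R| = 44.917.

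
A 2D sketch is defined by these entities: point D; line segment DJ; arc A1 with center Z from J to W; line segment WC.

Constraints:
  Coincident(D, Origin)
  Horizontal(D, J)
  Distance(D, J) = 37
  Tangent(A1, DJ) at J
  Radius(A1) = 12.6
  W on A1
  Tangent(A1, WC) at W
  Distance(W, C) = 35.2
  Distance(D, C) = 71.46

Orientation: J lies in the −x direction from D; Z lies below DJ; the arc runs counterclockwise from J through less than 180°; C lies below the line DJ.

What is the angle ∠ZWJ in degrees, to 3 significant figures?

49.9°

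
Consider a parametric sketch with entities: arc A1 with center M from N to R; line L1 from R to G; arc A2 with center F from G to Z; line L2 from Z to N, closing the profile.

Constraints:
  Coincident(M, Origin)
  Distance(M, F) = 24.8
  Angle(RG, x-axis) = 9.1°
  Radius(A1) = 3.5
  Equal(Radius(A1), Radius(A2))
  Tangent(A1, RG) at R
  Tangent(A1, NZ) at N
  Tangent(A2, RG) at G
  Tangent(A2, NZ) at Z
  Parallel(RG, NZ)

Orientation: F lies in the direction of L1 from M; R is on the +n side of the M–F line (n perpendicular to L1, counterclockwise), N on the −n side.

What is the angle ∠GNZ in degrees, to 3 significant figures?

15.8°

Tangency of A1 to both parallel lines with radius 3.5 puts R and N at M ± 3.5·n: R = (-0.554, 3.46), N = (0.554, -3.46). Equal radii place G and Z the same way about F: G = F + 3.5·n = (23.9, 7.38), Z = F − 3.5·n = (25.0, 0.466). Then cos ∠GNZ = NG·NZ / (|NG||NZ|), giving 15.8°.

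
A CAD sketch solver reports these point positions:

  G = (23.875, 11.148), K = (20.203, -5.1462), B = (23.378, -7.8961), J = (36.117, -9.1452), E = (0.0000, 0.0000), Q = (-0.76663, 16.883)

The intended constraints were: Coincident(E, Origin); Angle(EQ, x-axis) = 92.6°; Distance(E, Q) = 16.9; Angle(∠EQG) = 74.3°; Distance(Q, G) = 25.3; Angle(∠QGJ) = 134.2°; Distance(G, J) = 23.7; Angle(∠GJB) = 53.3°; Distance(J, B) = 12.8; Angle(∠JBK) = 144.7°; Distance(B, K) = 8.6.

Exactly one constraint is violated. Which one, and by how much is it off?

Distance(B, K) = 8.6 — off by 4.40.

E = (0.00, 0.00) ✓; EQ at 92.60° ✓; |EQ| = 16.90 ✓; ∠EQG = 74.30° ✓; |QG| = 25.30 ✓; ∠QGJ = 134.2° ✓; |GJ| = 23.70 ✓; ∠GJB = 53.30° ✓; |JB| = 12.80 ✓; ∠JBK = 144.7° ✓; |BK| = 4.200 ✗.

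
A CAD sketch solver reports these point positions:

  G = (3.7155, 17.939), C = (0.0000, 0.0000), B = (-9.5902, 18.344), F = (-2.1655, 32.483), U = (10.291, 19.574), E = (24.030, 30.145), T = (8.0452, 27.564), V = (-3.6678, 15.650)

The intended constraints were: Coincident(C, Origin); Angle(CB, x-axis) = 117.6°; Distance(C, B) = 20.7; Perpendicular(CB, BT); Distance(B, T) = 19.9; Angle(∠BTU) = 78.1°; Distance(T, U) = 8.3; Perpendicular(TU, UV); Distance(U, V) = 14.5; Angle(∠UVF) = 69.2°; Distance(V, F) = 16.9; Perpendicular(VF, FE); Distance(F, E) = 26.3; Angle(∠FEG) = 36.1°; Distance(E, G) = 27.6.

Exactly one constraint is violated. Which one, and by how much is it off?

Distance(E, G) = 27.6 — off by 3.90.

C = (0.00, 0.00) ✓; CB at 117.6° ✓; |CB| = 20.70 ✓; ∠(CB, BT) = 90.00° ✓; |BT| = 19.90 ✓; ∠BTU = 78.10° ✓; |TU| = 8.300 ✓; ∠(TU, UV) = 90.00° ✓; |UV| = 14.50 ✓; ∠UVF = 69.20° ✓; |VF| = 16.90 ✓; ∠(VF, FE) = 90.00° ✓; |FE| = 26.30 ✓; ∠FEG = 36.10° ✓; |EG| = 23.70 ✗.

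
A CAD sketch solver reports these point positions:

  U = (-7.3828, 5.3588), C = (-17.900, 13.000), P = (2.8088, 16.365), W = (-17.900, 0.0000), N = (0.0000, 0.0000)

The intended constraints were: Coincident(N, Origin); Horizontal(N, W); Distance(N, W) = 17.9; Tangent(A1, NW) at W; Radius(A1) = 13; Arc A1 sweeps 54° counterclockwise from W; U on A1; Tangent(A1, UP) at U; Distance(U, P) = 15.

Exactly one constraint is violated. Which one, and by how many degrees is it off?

Tangent(A1, UP) at U — off by 6.80°.

N = (0.00, 0.00) ✓; N.y = 0.00, W.y = 0.00 ✓; |NW| = 17.90 ✓; ∠(CW, WN) = 90.00° ✓; |CW| = 13.00 ✓; bearing(C→U) − bearing(C→W) = 54.00° ✓; |CU| = 13.00 ✓; ∠(CU, UP) = 96.80° ✗; |UP| = 15.00 ✓.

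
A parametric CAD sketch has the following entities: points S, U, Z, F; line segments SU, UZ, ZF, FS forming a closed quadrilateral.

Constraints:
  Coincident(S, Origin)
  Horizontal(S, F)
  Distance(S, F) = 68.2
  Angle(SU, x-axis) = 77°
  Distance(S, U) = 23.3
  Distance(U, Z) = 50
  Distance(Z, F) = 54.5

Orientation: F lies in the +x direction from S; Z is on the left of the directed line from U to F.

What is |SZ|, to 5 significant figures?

68.771

S is at the origin; SF is horizontal with |SF| = 68.2 and F in +x, so F = (68.2, 0). SU runs at 77.0° with |SU| = 23.3, so U = (5.2414, 22.703). Z is determined by |UZ| = 50.0 and |ZF| = 54.5 together: it lies at the intersection of circle(U, 50.0) and circle(F, 54.5). With |UF| = 66.927, the foot of the radical line on UF is 29.950 from U and the perpendicular offset is √(50.0² − 29.950²) = 40.037. Taking the left-of-UF solution: Z = (46.997, 50.206).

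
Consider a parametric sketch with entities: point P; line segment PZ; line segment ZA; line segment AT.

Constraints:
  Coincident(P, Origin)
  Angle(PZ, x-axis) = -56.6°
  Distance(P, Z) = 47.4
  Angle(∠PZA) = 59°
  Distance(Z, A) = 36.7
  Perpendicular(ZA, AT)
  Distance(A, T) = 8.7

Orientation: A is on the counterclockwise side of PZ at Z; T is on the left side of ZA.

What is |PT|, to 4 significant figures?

34.21

P is at the origin; PZ runs at -56.6° with length 47.4, so Z = 47.4·(cos -56.6°, sin -56.6°) = (26.09, -39.57). ∠PZA = 59.0°, so ZA runs at -56.6° + (180° − 59.0°) = 64.40° from the x-axis; with |ZA| = 36.7, A = Z + 36.7·(cos 64.40°, sin 64.40°) = (41.95, -6.475). The perpendicularity gives AT at right angles to ZA; with |AT| = 8.7 on the left of ZA, T = A + 8.7·(-0.9018, 0.4321) = (34.10, -2.715). Then |PT| = |T − P| = 34.21.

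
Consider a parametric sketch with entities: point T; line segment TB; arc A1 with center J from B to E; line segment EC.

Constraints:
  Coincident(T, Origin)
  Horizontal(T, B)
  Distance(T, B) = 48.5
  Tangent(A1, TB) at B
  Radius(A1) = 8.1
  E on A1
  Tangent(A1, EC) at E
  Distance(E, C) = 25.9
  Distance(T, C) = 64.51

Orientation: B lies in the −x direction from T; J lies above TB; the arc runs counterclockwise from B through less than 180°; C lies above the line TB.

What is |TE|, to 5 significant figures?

43.234

T is at the origin; T and B share the same y with |TB| = 48.5 and B on the −x side, so B = (-48.500, 0.0000). Tangency of A1 to TB means the radius JB is perpendicular to TB, so J = B + (0, 8.1) = (-48.500, 8.1000). Since JE ⟂ EC (tangency), |JC| = √(8.1² + 25.9²) = 27.137 regardless of where E sits on A1. So C lies on both circle(T, 64.51) and circle(J, 27.137); the above-TB intersection is C = (-54.463, 34.574). E is the foot of the tangent from C: E = (-41.489, 12.157).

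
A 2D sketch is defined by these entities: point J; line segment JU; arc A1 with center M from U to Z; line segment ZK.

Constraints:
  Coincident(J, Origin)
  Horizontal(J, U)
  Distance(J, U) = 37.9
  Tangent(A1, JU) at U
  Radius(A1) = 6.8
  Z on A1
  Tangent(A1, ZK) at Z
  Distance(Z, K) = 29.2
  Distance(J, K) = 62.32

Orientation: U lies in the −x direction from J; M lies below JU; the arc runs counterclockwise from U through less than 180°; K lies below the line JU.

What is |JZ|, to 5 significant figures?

44.648

Checks: |MZ| = 6.800 ✓; ∠(MZ, ZK) = 90.00° ✓; |ZK| = 29.20 ✓; |JK| = 62.32 ✓.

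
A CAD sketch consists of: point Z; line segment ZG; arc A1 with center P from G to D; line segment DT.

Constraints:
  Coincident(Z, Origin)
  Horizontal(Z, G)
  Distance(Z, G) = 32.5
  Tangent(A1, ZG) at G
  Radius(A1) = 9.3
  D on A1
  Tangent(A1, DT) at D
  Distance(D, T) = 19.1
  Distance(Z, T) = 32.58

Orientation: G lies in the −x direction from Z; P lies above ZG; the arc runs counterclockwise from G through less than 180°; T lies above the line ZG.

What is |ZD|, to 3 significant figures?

24.5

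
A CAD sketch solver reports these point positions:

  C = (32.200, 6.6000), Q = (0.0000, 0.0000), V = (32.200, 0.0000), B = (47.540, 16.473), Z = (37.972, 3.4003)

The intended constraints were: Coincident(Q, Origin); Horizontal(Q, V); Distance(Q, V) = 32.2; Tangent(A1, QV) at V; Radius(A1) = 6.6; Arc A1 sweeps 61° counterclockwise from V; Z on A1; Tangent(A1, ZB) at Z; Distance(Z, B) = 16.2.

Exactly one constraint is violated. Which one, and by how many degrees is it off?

Tangent(A1, ZB) at Z — off by 7.20°.

Q = (0.00, 0.00) ✓; Q.y = 0.00, V.y = 0.00 ✓; |QV| = 32.20 ✓; ∠(CV, VQ) = 90.00° ✓; |CV| = 6.600 ✓; bearing(C→Z) − bearing(C→V) = 61.00° ✓; |CZ| = 6.600 ✓; ∠(CZ, ZB) = 97.20° ✗; |ZB| = 16.20 ✓.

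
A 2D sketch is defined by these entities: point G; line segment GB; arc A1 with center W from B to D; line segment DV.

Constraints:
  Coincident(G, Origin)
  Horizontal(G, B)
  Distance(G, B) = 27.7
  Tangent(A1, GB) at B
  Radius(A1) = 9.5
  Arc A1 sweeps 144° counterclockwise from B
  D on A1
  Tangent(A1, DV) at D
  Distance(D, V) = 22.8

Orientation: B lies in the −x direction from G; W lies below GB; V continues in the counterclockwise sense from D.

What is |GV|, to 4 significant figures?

34.00

G is at the origin; G and B share the same y with |GB| = 27.7 and B on the −x side, so B = (-27.70, 0.000). Since A1 is tangent to GB there, WB ⟂ GB, so W = B + (0, -9.5) = (-27.70, -9.500). On A1, B sits at bearing 90° from W; a 144° counterclockwise sweep puts D at bearing 234°, so D = W + 9.5·(cos 234°, sin 234°) = (-33.28, -17.19). Tangency of A1 to DV means the radius WD is perpendicular to DV, so DV runs along (−sin 234°, cos 234°); with |DV| = 22.8, V = (-14.84, -30.59). Then |GV| = |V − G| = 34.00.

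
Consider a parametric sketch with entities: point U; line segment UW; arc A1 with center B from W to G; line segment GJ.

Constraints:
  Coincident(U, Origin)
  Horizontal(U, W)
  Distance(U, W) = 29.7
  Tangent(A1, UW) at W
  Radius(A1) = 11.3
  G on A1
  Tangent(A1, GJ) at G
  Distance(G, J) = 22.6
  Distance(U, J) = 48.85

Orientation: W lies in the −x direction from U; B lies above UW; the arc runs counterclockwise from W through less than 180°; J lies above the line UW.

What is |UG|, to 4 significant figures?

26.73

U is at the origin; U and W share the same y with |UW| = 29.7 and W on the −x side, so W = (-29.70, 0.000). Since A1 is tangent to UW there, BW ⟂ UW, so B = W + (0, 11.3) = (-29.70, 11.30). Since BG ⟂ GJ (tangency), |BJ| = √(11.3² + 22.6²) = 25.27 regardless of where G sits on A1. So J lies on both circle(U, 48.85) and circle(B, 25.27); the above-UW intersection is J = (-32.57, 36.40). G is the foot of the tangent from J: G = (-20.23, 17.47).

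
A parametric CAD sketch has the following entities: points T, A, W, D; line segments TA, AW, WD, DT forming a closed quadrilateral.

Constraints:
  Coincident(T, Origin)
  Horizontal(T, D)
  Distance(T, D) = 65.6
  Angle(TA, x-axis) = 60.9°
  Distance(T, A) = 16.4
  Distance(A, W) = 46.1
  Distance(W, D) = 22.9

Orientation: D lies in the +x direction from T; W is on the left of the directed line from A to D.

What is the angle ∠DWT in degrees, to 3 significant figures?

101°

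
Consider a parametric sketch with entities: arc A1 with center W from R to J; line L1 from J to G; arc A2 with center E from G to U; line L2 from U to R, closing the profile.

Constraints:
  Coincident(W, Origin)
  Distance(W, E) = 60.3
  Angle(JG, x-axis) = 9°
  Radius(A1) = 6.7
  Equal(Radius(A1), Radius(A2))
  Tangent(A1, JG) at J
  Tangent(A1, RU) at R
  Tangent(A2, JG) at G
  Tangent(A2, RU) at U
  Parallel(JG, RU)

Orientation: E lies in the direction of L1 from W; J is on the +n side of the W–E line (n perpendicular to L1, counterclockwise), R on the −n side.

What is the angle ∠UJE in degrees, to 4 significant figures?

6.189°

Tangency of A1 to both parallel lines with radius 6.7 puts J and R at W ± 6.7·n: J = (-1.048, 6.618), R = (1.048, -6.618). Equal radii place G and U the same way about E: G = E + 6.7·n = (58.51, 16.05), U = E − 6.7·n = (60.61, 2.815). Then cos ∠UJE = JU·JE / (|JU||JE|), giving 6.189°.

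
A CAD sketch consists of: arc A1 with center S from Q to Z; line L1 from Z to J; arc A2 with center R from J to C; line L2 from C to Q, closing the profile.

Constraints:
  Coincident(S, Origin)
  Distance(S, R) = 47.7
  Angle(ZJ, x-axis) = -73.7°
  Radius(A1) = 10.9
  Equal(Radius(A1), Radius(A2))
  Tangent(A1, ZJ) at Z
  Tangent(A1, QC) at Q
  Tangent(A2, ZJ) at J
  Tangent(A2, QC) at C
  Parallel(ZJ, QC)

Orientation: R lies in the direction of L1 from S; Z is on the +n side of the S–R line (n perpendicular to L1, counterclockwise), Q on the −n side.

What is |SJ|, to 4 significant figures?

48.93

The slot axis is L1's direction at -73.7°, so u = (cos -73.7°, sin -73.7°) = (0.2807, -0.9598) and n = (−sin -73.7°, cos -73.7°) = (0.9598, 0.2807). S is at the origin and R lies 47.7 along u from S, so R = 47.7·u = (13.39, -45.78). Tangency of A1 to both parallel lines with radius 10.9 puts Z and Q at S ± 10.9·n: Z = (10.46, 3.059), Q = (-10.46, -3.059). Equal radii place J and C the same way about R: J = R + 10.9·n = (23.85, -42.72), C = R − 10.9·n = (2.926, -48.84). Then |SJ| = |J − S| = 48.93.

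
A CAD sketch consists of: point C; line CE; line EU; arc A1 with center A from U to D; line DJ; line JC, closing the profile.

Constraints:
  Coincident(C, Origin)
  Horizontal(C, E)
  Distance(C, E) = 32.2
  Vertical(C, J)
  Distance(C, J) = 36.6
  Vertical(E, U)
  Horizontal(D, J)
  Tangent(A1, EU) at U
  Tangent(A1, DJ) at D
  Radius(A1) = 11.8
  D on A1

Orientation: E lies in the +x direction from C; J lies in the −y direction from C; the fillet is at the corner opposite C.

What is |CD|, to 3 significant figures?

41.9

C is at the origin; CE is horizontal with |CE| = 32.2 and E on the +x side, so E = (32.2, 0.00). C and J share the same x with |CJ| = 36.6 and J on the −y side, so J = (0.00, -36.6). The virtual corner opposite C is at (32.2, -36.6). A1 meets EU tangentially, so AU is at right angles to EU and the tangent condition forces AD to be normal to DJ, with radius 11.8, so the center A sits 11.8 in from both sides at A = (20.4, -24.8). That places the tangent points at U = (32.2, -24.8) on EU and D = (20.4, -36.6) on DJ. Then |CD| = |D − C| = 41.9.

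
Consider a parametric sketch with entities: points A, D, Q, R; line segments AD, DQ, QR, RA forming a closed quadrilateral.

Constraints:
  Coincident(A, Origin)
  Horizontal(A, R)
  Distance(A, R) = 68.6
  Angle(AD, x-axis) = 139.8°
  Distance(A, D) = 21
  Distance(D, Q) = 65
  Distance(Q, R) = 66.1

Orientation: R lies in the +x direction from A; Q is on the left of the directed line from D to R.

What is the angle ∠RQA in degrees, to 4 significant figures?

63.07°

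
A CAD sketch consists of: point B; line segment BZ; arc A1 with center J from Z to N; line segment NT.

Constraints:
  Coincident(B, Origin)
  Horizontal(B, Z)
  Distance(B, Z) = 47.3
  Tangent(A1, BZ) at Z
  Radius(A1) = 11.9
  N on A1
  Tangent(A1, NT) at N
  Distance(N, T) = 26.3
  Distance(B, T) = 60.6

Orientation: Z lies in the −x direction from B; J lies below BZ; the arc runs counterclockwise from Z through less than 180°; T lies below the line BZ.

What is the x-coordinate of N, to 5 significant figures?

-57.702

Checks: ∠(JZ, ZB) = 90.00° ✓; |JN| = 11.90 ✓; ∠(JN, NT) = 90.00° ✓; |NT| = 26.30 ✓; |BT| = 60.60 ✓.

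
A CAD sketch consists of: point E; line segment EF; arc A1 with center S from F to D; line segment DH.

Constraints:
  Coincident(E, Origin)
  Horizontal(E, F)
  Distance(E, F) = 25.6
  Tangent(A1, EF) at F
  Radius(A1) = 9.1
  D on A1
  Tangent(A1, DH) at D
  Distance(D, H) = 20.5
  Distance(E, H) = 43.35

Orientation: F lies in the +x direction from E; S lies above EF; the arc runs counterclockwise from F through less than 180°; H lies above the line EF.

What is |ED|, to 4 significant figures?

36.21

Checks: E.y = 0.00, F.y = 0.00 ✓; |EF| = 25.60 ✓; |SD| = 9.100 ✓; ∠(SD, DH) = 90.00° ✓; |DH| = 20.50 ✓; |EH| = 43.35 ✓.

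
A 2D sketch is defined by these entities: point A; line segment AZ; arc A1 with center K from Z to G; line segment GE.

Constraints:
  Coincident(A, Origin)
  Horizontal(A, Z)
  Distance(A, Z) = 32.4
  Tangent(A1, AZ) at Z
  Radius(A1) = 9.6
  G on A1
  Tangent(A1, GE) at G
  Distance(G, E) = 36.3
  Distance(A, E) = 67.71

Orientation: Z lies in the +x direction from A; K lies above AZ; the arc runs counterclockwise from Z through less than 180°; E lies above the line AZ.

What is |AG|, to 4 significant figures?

41.74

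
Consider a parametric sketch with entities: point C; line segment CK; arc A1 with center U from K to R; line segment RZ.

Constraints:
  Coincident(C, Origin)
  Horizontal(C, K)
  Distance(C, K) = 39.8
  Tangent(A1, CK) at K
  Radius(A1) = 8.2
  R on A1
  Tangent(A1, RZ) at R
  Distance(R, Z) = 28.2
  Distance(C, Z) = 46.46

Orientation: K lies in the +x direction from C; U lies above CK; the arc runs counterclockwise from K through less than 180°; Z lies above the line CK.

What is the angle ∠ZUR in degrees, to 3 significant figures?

73.8°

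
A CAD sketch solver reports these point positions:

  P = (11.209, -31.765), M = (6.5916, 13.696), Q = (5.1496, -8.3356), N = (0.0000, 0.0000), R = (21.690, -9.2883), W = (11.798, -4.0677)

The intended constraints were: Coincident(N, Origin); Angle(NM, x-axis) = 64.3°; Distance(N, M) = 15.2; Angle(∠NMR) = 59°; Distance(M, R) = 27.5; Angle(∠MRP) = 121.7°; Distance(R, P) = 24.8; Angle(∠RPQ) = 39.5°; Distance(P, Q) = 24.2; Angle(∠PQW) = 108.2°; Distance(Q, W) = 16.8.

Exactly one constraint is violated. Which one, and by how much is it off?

Distance(Q, W) = 16.8 — off by 8.90.

N = (0.00, 0.00) ✓; NM at 64.30° ✓; |NM| = 15.20 ✓; ∠NMR = 59.00° ✓; |MR| = 27.50 ✓; ∠MRP = 121.7° ✓; |RP| = 24.80 ✓; ∠RPQ = 39.50° ✓; |PQ| = 24.20 ✓; ∠PQW = 108.2° ✓; |QW| = 7.900 ✗.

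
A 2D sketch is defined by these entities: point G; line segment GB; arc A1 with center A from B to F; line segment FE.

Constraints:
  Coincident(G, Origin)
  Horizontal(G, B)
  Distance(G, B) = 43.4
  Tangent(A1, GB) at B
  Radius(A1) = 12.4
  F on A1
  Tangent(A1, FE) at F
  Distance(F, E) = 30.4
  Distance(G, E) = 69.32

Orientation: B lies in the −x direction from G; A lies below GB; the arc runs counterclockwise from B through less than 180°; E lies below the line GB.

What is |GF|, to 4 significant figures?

57.30

G is at the origin; GB is horizontal with |GB| = 43.4 and B on the −x side, so B = (-43.40, 0.000). Since A1 is tangent to GB there, AB ⟂ GB, so A = B + (0, -12.4) = (-43.40, -12.40). Since AF ⟂ FE (tangency), |AE| = √(12.4² + 30.4²) = 32.83 regardless of where F sits on A1. So E lies on both circle(G, 69.32) and circle(A, 32.83); the below-GB intersection is E = (-53.99, -43.48). F is the foot of the tangent from E: F = (-55.78, -13.13).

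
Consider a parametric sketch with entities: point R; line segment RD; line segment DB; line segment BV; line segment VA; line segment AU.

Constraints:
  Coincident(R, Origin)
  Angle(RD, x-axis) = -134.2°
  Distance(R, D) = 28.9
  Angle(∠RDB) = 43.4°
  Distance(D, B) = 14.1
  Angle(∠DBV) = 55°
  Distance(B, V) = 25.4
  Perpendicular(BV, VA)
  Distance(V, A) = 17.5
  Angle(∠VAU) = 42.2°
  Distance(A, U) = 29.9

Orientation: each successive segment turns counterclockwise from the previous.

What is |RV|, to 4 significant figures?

21.49

R is at the origin; RD runs at -134.2° with length 28.9, so D = (-20.15, -20.72). ∠RDB = 43.4° gives DB at 2.400° from the x-axis; with |DB| = 14.1, B = (-6.060, -20.13). ∠DBV = 55.0° gives BV at 127.4° from the x-axis; with |BV| = 25.4, V = (-21.49, 0.04986). Then |RV| = |V − R| = 21.49.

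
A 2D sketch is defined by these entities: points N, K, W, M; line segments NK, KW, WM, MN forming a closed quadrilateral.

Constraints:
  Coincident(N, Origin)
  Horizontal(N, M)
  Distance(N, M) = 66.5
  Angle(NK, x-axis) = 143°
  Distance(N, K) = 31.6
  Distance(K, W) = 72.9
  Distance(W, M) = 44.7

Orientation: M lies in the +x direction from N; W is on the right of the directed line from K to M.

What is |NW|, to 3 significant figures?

41.3

Checks: |KW| = 72.90 ✓; |WM| = 44.70 ✓.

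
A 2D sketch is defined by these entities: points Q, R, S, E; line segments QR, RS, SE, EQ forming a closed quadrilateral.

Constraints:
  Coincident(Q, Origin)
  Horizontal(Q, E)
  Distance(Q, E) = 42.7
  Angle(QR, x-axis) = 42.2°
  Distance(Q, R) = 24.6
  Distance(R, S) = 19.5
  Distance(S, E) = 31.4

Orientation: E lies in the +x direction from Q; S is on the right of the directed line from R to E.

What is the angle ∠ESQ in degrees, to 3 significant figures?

168°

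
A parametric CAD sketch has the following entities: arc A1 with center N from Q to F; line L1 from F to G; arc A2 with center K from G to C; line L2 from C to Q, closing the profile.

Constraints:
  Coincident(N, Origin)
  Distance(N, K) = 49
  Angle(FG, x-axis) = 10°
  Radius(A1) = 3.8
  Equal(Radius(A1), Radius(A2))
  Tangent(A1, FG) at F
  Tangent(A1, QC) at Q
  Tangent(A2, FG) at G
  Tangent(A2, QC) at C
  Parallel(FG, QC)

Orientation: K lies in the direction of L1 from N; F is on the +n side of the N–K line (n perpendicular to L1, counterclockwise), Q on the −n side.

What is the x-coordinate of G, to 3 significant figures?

47.6

Tangency of A1 to both parallel lines with radius 3.8 puts F and Q at N ± 3.8·n: F = (-0.660, 3.74), Q = (0.660, -3.74). Equal radii place G and C the same way about K: G = K + 3.8·n = (47.6, 12.3), C = K − 3.8·n = (48.9, 4.77). So G.x = 47.6.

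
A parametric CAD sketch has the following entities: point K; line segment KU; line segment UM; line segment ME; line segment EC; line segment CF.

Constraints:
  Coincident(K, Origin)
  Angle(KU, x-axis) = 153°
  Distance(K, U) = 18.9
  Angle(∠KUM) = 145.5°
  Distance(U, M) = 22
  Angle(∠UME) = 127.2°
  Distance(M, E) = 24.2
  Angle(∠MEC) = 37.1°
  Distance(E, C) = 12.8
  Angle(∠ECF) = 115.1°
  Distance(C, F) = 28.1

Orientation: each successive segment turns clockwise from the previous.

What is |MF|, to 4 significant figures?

12.13

∠MEC = 37.1° gives EC at -77.20° from the x-axis; with |EC| = 12.8, C = (-14.54, 37.49). ∠ECF = 115.1° gives CF at -142.1° from the x-axis; with |CF| = 28.1, F = (-36.72, 20.23). Then |MF| = |F − M| = 12.13.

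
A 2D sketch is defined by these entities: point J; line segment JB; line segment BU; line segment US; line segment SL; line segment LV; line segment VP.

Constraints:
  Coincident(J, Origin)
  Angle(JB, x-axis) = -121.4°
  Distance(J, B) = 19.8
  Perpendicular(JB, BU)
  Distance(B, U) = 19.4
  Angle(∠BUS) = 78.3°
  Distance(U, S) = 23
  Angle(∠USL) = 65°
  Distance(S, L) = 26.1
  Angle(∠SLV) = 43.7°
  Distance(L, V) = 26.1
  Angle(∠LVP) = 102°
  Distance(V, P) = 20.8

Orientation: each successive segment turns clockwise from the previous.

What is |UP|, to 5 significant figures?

24.459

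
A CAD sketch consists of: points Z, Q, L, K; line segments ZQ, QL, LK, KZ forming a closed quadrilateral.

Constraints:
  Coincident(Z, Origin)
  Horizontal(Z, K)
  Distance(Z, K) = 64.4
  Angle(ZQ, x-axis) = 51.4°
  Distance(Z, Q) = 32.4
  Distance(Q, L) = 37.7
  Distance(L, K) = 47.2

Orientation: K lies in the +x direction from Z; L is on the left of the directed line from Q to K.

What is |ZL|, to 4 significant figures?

69.15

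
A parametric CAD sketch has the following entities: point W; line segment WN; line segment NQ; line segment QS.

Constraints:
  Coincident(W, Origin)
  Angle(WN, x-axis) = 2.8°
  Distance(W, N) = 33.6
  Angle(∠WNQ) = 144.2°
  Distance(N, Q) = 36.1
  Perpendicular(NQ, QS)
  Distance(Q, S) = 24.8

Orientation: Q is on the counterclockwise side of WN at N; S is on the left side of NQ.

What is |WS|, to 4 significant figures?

63.56

W is at the origin; WN runs at 2.8° with length 33.6, so N = 33.6·(cos 2.8°, sin 2.8°) = (33.56, 1.641). ∠WNQ = 144.2°, so NQ runs at 2.8° + (180° − 144.2°) = 38.60° from the x-axis; with |NQ| = 36.1, Q = N + 36.1·(cos 38.60°, sin 38.60°) = (61.77, 24.16). NQ is perpendicular to QS; with |QS| = 24.8 on the left of NQ, S = Q + 24.8·(-0.6239, 0.7815) = (46.30, 43.55). Then |WS| = |S − W| = 63.56.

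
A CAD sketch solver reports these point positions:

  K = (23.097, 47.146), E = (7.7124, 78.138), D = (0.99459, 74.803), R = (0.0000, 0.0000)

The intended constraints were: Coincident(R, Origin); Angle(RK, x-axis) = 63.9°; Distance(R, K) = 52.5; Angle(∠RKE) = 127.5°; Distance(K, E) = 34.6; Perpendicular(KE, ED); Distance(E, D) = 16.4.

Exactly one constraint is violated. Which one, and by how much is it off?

Distance(E, D) = 16.4 — off by 8.90.

R = (0.00, 0.00) ✓; RK at 63.90° ✓; |RK| = 52.50 ✓; ∠RKE = 127.5° ✓; |KE| = 34.60 ✓; ∠(KE, ED) = 90.00° ✓; |ED| = 7.500 ✗.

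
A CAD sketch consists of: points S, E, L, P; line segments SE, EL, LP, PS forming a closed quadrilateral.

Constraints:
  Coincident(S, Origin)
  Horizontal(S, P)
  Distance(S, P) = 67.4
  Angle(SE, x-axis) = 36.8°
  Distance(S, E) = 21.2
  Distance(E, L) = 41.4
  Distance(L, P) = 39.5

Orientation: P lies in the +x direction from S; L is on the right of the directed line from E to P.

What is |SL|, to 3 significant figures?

43.3

S is at the origin; S and P share the same y with |SP| = 67.4 and P in +x, so P = (67.4, 0). SE runs at 36.8° with |SE| = 21.2, so E = (17.0, 12.7). L is determined by |EL| = 41.4 and |LP| = 39.5 together: it lies at the intersection of circle(E, 41.4) and circle(P, 39.5). With |EP| = 52.0, the foot of the radical line on EP is 27.5 from E and the perpendicular offset is √(41.4² − 27.5²) = 31.0. Taking the right-of-EP solution: L = (36.1, -24.0).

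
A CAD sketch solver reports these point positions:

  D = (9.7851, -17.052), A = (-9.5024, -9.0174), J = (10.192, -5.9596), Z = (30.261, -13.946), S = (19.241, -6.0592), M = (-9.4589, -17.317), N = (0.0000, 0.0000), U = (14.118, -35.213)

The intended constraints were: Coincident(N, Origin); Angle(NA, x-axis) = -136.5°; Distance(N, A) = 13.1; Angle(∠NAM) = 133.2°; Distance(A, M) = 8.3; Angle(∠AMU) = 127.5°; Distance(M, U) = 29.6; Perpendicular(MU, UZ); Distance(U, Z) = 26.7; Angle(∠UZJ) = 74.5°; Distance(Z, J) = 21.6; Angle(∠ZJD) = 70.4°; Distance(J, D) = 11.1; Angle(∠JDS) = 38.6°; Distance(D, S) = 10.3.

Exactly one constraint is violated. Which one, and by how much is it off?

Distance(D, S) = 10.3 — off by 4.20.

N = (0.00, 0.00) ✓; NA at -136.5° ✓; |NA| = 13.10 ✓; ∠NAM = 133.2° ✓; |AM| = 8.300 ✓; ∠AMU = 127.5° ✓; |MU| = 29.60 ✓; ∠(MU, UZ) = 90.00° ✓; |UZ| = 26.70 ✓; ∠UZJ = 74.50° ✓; |ZJ| = 21.60 ✓; ∠ZJD = 70.40° ✓; |JD| = 11.10 ✓; ∠JDS = 38.60° ✓; |DS| = 14.50 ✗.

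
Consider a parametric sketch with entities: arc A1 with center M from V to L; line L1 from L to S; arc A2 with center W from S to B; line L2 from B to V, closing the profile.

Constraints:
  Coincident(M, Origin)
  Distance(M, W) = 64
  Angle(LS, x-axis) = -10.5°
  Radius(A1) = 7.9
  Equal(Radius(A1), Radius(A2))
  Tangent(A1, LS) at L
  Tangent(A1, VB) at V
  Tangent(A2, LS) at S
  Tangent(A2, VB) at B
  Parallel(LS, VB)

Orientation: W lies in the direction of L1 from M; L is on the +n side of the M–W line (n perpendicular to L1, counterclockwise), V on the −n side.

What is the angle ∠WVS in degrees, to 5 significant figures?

6.8308°

The slot axis is L1's direction at -10.5°, so u = (cos -10.5°, sin -10.5°) = (0.98325, -0.18224) and n = (−sin -10.5°, cos -10.5°) = (0.18224, 0.98325). M is at the origin and W lies 64.0 along u from M, so W = 64.0·u = (62.928, -11.663). Tangency of A1 to both parallel lines with radius 7.9 puts L and V at M ± 7.9·n: L = (1.4397, 7.7677), V = (-1.4397, -7.7677). Equal radii place S and B the same way about W: S = W + 7.9·n = (64.368, -3.8954), B = W − 7.9·n = (61.489, -19.431). Then cos ∠WVS = VW·VS / (|VW||VS|), giving 6.8308°.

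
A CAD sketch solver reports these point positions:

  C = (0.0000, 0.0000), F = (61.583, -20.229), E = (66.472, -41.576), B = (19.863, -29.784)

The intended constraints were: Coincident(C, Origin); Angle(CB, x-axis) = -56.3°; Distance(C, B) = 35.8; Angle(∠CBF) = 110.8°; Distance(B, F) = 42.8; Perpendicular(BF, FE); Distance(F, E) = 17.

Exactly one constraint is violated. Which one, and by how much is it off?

Distance(F, E) = 17 — off by 4.90.

C = (0.00, 0.00) ✓; CB at -56.30° ✓; |CB| = 35.80 ✓; ∠CBF = 110.8° ✓; |BF| = 42.80 ✓; ∠(BF, FE) = 90.00° ✓; |FE| = 21.90 ✗.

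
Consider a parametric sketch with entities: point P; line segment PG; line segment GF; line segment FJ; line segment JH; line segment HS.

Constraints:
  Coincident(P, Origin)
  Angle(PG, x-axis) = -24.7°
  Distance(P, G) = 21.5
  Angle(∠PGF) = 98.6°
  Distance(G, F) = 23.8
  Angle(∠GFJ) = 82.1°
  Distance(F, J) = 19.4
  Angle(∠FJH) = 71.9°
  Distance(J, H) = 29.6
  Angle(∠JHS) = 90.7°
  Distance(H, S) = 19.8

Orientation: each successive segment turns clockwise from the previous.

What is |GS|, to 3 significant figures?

12.0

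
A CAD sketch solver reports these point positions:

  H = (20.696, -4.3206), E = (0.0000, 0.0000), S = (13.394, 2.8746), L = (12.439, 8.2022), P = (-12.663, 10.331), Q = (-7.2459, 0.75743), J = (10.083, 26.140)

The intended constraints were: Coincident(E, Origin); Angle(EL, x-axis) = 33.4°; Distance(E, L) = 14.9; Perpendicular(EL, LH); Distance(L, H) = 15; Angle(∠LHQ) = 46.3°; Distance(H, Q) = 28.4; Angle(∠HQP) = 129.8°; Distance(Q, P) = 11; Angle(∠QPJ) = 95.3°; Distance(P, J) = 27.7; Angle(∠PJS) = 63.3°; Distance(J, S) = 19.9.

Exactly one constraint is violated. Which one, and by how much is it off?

Distance(J, S) = 19.9 — off by 3.60.

E = (0.00, 0.00) ✓; EL at 33.40° ✓; |EL| = 14.90 ✓; ∠(EL, LH) = 90.00° ✓; |LH| = 15.00 ✓; ∠LHQ = 46.30° ✓; |HQ| = 28.40 ✓; ∠HQP = 129.8° ✓; |QP| = 11.00 ✓; ∠QPJ = 95.30° ✓; |PJ| = 27.70 ✓; ∠PJS = 63.30° ✓; |JS| = 23.50 ✗.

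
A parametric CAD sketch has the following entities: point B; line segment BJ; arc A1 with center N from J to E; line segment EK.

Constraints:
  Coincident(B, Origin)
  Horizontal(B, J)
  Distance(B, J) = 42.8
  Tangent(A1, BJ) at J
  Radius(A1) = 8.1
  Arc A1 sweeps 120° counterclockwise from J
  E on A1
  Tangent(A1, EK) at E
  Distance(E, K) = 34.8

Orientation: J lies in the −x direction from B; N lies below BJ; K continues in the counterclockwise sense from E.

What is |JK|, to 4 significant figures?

43.54

On A1, J sits at bearing 90° from N; a 120° counterclockwise sweep puts E at bearing 210°, so E = N + 8.1·(cos 210°, sin 210°) = (-49.81, -12.15). The tangent condition forces NE to be normal to EK, so EK runs along (−sin 210°, cos 210°); with |EK| = 34.8, K = (-32.41, -42.29). Then |JK| = |K − J| = 43.54.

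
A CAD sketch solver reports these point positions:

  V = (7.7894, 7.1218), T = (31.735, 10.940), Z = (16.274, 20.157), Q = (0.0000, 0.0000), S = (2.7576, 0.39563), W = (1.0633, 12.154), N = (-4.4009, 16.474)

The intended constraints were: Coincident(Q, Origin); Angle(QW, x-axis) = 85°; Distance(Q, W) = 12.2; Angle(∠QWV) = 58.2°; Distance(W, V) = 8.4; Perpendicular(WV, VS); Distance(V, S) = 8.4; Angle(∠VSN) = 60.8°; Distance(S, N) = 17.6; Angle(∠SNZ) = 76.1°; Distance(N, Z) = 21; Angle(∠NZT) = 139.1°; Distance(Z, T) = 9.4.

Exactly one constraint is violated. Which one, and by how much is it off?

Distance(Z, T) = 9.4 — off by 8.60.

Q = (0.00, 0.00) ✓; QW at 85.00° ✓; |QW| = 12.20 ✓; ∠QWV = 58.20° ✓; |WV| = 8.400 ✓; ∠(WV, VS) = 90.00° ✓; |VS| = 8.400 ✓; ∠VSN = 60.80° ✓; |SN| = 17.60 ✓; ∠SNZ = 76.10° ✓; |NZ| = 21.00 ✓; ∠NZT = 139.1° ✓; |ZT| = 18.00 ✗.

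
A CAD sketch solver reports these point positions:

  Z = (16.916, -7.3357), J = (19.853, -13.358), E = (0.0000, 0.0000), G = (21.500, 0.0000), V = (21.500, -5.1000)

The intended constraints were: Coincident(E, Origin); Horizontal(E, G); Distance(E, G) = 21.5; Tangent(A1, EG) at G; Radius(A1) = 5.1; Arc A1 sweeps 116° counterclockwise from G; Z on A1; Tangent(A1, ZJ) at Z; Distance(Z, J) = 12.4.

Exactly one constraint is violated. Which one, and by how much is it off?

Distance(Z, J) = 12.4 — off by 5.70.

E = (0.00, 0.00) ✓; E.y = 0.00, G.y = 0.00 ✓; |EG| = 21.50 ✓; ∠(VG, GE) = 90.00° ✓; |VG| = 5.100 ✓; bearing(V→Z) − bearing(V→G) = 116.0° ✓; |VZ| = 5.100 ✓; ∠(VZ, ZJ) = 90.00° ✓; |ZJ| = 6.700 ✗.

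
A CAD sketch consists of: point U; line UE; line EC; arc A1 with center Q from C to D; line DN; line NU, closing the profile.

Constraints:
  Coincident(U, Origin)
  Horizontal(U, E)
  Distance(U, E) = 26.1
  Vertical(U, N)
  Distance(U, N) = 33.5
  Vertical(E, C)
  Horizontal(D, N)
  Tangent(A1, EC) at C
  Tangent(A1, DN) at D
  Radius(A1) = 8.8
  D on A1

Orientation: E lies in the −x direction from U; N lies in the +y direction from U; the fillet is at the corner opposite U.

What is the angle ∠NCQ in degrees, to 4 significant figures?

18.63°

The virtual corner opposite U is at (-26.10, 33.50). Since A1 is tangent to EC there, QC ⟂ EC and A1 meets DN tangentially, so QD is at right angles to DN, with radius 8.8, so the center Q sits 8.8 in from both sides at Q = (-17.30, 24.70). That places the tangent points at C = (-26.10, 24.70) on EC and D = (-17.30, 33.50) on DN. Then cos ∠NCQ = CN·CQ / (|CN||CQ|), giving 18.63°.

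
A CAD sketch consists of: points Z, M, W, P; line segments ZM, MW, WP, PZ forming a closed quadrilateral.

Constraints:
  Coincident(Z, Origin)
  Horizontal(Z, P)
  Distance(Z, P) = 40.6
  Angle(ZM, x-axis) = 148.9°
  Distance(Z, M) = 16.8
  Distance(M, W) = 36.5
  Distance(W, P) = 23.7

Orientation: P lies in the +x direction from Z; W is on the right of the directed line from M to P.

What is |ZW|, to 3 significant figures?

19.8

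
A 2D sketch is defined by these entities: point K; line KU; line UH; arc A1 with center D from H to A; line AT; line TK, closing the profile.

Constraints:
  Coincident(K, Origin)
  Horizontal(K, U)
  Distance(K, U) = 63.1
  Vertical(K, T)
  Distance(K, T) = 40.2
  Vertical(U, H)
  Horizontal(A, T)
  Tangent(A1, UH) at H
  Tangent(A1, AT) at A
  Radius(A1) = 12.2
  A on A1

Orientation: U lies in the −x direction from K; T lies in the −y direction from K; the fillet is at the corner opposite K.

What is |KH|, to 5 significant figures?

69.033

The virtual corner opposite K is at (-63.100, -40.200). The tangent condition forces DH to be normal to UH and A1 meets AT tangentially, so DA is at right angles to AT, with radius 12.2, so the center D sits 12.2 in from both sides at D = (-50.900, -28.000). That places the tangent points at H = (-63.100, -28.000) on UH and A = (-50.900, -40.200) on AT. Then |KH| = |H − K| = 69.033.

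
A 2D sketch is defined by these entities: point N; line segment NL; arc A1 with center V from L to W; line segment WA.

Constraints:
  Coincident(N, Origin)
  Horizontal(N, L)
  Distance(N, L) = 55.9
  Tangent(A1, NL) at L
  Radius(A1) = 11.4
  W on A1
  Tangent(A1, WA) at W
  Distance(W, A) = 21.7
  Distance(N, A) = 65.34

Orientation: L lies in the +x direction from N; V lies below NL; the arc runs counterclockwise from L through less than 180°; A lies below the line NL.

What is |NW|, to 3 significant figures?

48.3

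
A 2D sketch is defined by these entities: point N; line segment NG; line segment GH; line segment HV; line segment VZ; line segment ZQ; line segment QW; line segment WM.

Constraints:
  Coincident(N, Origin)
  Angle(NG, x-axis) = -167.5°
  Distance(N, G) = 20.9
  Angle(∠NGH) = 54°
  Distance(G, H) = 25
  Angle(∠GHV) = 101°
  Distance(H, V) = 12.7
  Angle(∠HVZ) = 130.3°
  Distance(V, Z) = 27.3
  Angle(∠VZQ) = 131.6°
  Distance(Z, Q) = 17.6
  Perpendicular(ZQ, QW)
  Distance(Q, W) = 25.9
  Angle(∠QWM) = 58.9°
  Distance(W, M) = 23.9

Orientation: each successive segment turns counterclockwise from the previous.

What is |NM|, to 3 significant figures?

3.19

N is at the origin; NG runs at -167.5° with length 20.9, so G = (-20.4, -4.52). ∠NGH = 54.0° gives GH at -41.5° from the x-axis; with |GH| = 25.0, H = (-1.68, -21.1). ∠GHV = 101.0° gives HV at 37.5° from the x-axis; with |HV| = 12.7, V = (8.39, -13.4). ∠HVZ = 130.3° gives VZ at 87.2° from the x-axis; with |VZ| = 27.3, Z = (9.73, 13.9). ∠VZQ = 131.6° gives ZQ at 136° from the x-axis; with |ZQ| = 17.6, Q = (-2.85, 26.2). ZQ is perpendicular to QW, so QW runs at -134°; with |QW| = 25.9, W = (-21.0, 7.72). ∠QWM = 58.9° gives WM at -13.3° from the x-axis; with |WM| = 23.9, M = (2.29, 2.22). Then |NM| = |M − N| = 3.19.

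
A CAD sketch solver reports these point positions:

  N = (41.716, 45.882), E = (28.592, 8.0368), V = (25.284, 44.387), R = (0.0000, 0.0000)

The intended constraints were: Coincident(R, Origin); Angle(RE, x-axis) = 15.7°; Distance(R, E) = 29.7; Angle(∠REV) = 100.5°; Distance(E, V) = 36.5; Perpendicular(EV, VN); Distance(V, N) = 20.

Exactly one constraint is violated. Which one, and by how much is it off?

Distance(V, N) = 20 — off by 3.50.

R = (0.00, 0.00) ✓; RE at 15.70° ✓; |RE| = 29.70 ✓; ∠REV = 100.5° ✓; |EV| = 36.50 ✓; ∠(EV, VN) = 90.00° ✓; |VN| = 16.50 ✗.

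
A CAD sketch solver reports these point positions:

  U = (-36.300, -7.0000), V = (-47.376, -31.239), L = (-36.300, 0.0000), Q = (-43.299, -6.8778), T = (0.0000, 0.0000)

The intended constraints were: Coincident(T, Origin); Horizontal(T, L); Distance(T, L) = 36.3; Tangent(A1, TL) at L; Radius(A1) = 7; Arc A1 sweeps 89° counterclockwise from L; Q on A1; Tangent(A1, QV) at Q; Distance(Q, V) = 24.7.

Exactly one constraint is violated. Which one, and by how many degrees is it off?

Tangent(A1, QV) at Q — off by 8.50°.

T = (0.00, 0.00) ✓; T.y = 0.00, L.y = 0.00 ✓; |TL| = 36.30 ✓; ∠(UL, LT) = 90.00° ✓; |UL| = 7.000 ✓; bearing(U→Q) − bearing(U→L) = 89.00° ✓; |UQ| = 7.000 ✓; ∠(UQ, QV) = 98.50° ✗; |QV| = 24.70 ✓.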